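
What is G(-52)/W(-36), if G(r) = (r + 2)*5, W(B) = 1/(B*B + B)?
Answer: -315000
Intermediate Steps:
W(B) = 1/(B + B**2) (W(B) = 1/(B**2 + B) = 1/(B + B**2))
G(r) = 10 + 5*r (G(r) = (2 + r)*5 = 10 + 5*r)
G(-52)/W(-36) = (10 + 5*(-52))/((1/((-36)*(1 - 36)))) = (10 - 260)/((-1/36/(-35))) = -250/((-1/36*(-1/35))) = -250/1/1260 = -250*1260 = -315000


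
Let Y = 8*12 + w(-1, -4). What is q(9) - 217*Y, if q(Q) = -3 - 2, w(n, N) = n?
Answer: -20620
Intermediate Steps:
q(Q) = -5
Y = 95 (Y = 8*12 - 1 = 96 - 1 = 95)
q(9) - 217*Y = -5 - 217*95 = -5 - 20615 = -20620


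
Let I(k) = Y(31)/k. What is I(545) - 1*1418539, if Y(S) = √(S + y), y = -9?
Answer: -1418539 + √22/545 ≈ -1.4185e+6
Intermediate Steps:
Y(S) = √(-9 + S) (Y(S) = √(S - 9) = √(-9 + S))
I(k) = √22/k (I(k) = √(-9 + 31)/k = √22/k)
I(545) - 1*1418539 = √22/545 - 1*1418539 = √22*(1/545) - 1418539 = √22/545 - 1418539 = -1418539 + √22/545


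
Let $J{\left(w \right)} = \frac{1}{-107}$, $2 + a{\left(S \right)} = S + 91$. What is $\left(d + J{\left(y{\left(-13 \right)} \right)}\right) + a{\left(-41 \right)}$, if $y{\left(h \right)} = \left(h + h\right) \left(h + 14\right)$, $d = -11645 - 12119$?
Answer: $- \frac{2537613}{107} \approx -23716.0$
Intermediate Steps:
$a{\left(S \right)} = 89 + S$ ($a{\left(S \right)} = -2 + \left(S + 91\right) = -2 + \left(91 + S\right) = 89 + S$)
$d = -23764$
$y{\left(h \right)} = 2 h \left(14 + h\right)$
$J{\left(w \right)} = - \frac{1}{107}$
$\left(d + J{\left(y{\left(-13 \right)} \right)}\right) + a{\left(-41 \right)} = \left(-23764 - \frac{1}{107}\right) + \left(89 - 41\right) = - \frac{2542749}{107} + 48 = - \frac{2537613}{107}$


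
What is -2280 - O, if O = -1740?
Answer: -540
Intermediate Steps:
-2280 - O = -2280 - 1*(-1740) = -2280 + 1740 = -540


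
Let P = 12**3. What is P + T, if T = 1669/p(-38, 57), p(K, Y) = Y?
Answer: 100165/57 ≈ 1757.3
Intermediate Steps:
P = 1728
T = 1669/57 ≈ 29.281
P + T = 1728 + 1669/57 = 100165/57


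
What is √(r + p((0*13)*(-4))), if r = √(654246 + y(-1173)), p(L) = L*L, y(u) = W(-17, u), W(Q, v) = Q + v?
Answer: 4*2551^(¼) ≈ 28.427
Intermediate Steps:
y(u) = -17 + u
p(L) = L²
r = 16*√2551 (r = √(654246 + (-17 - 1173)) = √(654246 - 1190) = √653056 = 16*√2551 ≈ 808.12)
√(r + p((0*13)*(-4))) = √(16*√2551 + ((0*13)*(-4))²) = √(16*√2551 + (0*(-4))²) = √(16*√2551 + 0²) = √(16*√2551 + 0) = √(16*√2551) = 4*2551^(¼)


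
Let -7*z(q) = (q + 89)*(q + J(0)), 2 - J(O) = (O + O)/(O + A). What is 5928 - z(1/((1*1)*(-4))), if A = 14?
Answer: 95203/16 ≈ 5950.2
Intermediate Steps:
J(O) = 2 - 2*O/(14 + O) (J(O) = 2 - (O + O)/(O + 14) = 2 - 2*O/(14 + O))
z(q) = -(2 + q)*(89 + q)/7 (z(q) = -(q + 89)*(q + 28/(14 + 0))/7 = -(89 + q)*(q + 28/14)/7 = -(89 + q)*(q + 28*(1/14))/7 = -(89 + q)*(q + 2)/7 = -(89 + q)*(2 + q)/7 = -(2 + q)*(89 + q)/7)
5928 - z(1/((1*1)*(-4))) = 5928 - (-178/7 - 13/((1*1)*(-4)) - (1/((1*1)*(-4)))²/7) = 5928 - (-178/7 - 13/(1*(-4)) - (1/(1*(-4)))²/7) = 5928 - (-178/7 - 13/(-4) - (1/(-4))²/7) = 5928 - (-178/7 - 13*(-¼) - (-¼)²/7) = 5928 - (-178/7 + 13/4 - ⅐*1/16) = 5928 - (-178/7 + 13/4 - 1/112) = 5928 - 1*(-355/16) = 5928 + 355/16 = 95203/16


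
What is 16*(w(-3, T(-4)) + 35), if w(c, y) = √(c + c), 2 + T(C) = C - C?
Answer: 560 + 16*I*√6 ≈ 560.0 + 39.192*I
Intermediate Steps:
T(C) = -2 (T(C) = -2 + (C - C) = -2 + 0 = -2)
w(c, y) = √2*√c (w(c, y) = √(2*c) = √2*√c)
16*(w(-3, T(-4)) + 35) = 16*(√2*√(-3) + 35) = 16*(√2*(I*√3) + 35) = 16*(I*√6 + 35) = 16*(35 + I*√6) = 560 + 16*I*√6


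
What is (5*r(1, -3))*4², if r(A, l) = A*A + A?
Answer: 160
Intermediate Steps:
r(A, l) = A + A² (r(A, l) = A² + A = A + A²)
(5*r(1, -3))*4² = (5*(1*(1 + 1)))*4² = (5*(1*2))*16 = (5*2)*16 = 10*16 = 160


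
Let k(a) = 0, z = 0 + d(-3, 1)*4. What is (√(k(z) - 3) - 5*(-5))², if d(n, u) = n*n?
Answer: (25 + I*√3)² ≈ 622.0 + 86.603*I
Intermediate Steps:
d(n, u) = n²
z = 36 (z = 0 + (-3)²*4 = 0 + 9*4 = 0 + 36 = 36)
(√(k(z) - 3) - 5*(-5))² = (√(0 - 3) - 5*(-5))² = (√(-3) + 25)² = (I*√3 + 25)² = (25 + I*√3)²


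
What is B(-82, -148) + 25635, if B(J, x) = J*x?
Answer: 37771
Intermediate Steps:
B(-82, -148) + 25635 = -82*(-148) + 25635 = 12136 + 25635 = 37771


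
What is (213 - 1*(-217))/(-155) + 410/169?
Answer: -1824/5239 ≈ -0.34816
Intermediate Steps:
(213 - 1*(-217))/(-155) + 410/169 = (213 + 217)*(-1/155) + 410*(1/169) = 430*(-1/155) + 410/169 = -86/31 + 410/169 = -1824/5239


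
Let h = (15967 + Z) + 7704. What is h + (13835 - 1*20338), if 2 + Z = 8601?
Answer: 25767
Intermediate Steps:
Z = 8599 (Z = -2 + 8601 = 8599)
h = 32270 (h = (15967 + 8599) + 7704 = 24566 + 7704 = 32270)
h + (13835 - 1*20338) = 32270 + (13835 - 1*20338) = 32270 + (13835 - 20338) = 32270 - 6503 = 25767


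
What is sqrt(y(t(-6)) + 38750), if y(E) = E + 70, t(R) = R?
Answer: sqrt(38814) ≈ 197.01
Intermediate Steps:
y(E) = 70 + E
sqrt(y(t(-6)) + 38750) = sqrt((70 - 6) + 38750) = sqrt(64 + 38750) = sqrt(38814)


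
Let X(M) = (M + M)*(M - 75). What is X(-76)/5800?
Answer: 2869/725 ≈ 3.9572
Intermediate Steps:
X(M) = 2*M*(-75 + M) (X(M) = (2*M)*(-75 + M) = 2*M*(-75 + M))
X(-76)/5800 = (2*(-76)*(-75 - 76))/5800 = (2*(-76)*(-151))*(1/5800) = 22952*(1/5800) = 2869/725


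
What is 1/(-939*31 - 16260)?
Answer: -1/45369 ≈ -2.2041e-5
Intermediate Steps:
1/(-939*31 - 16260) = 1/(-29109 - 16260) = 1/(-45369) = -1/45369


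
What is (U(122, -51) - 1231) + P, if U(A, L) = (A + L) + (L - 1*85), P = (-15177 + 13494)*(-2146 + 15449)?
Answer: -22390245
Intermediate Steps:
P = -22388949 (P = -1683*13303 = -22388949)
U(A, L) = -85 + A + 2*L (U(A, L) = (A + L) + (L - 85) = (A + L) + (-85 + L) = -85 + A + 2*L)
(U(122, -51) - 1231) + P = ((-85 + 122 + 2*(-51)) - 1231) - 22388949 = ((-85 + 122 - 102) - 1231) - 22388949 = (-65 - 1231) - 22388949 = -1296 - 22388949 = -22390245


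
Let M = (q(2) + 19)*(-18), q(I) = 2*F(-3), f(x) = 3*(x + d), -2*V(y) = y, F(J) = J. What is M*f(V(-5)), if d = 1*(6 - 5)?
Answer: -2457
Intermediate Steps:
d = 1 (d = 1*1 = 1)
V(y) = -y/2
f(x) = 3 + 3*x (f(x) = 3*(x + 1) = 3*(1 + x) = 3 + 3*x)
q(I) = -6 (q(I) = 2*(-3) = -6)
M = -234 (M = (-6 + 19)*(-18) = 13*(-18) = -234)
M*f(V(-5)) = -234*(3 + 3*(-½*(-5))) = -234*(3 + 3*(5/2)) = -234*(3 + 15/2) = -234*21/2 = -2457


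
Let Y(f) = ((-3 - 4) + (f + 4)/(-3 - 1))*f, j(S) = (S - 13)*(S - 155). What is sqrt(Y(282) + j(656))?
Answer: 3*sqrt(33334) ≈ 547.73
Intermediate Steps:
j(S) = (-155 + S)*(-13 + S) (j(S) = (-13 + S)*(-155 + S) = (-155 + S)*(-13 + S))
Y(f) = f*(-8 - f/4) (Y(f) = (-7 + (4 + f)/(-4))*f = (-7 + (4 + f)*(-1/4))*f = (-7 + (-1 - f/4))*f = (-8 - f/4)*f = f*(-8 - f/4))
sqrt(Y(282) + j(656)) = sqrt(-1/4*282*(32 + 282) + (2015 + 656**2 - 168*656)) = sqrt(-1/4*282*314 + (2015 + 430336 - 110208)) = sqrt(-22137 + 322143) = sqrt(300006) = 3*sqrt(33334)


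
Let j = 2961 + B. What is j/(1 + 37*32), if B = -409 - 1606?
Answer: 946/1185 ≈ 0.79831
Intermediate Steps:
B = -2015
j = 946 (j = 2961 - 2015 = 946)
j/(1 + 37*32) = 946/(1 + 37*32) = 946/(1 + 1184) = 946/1185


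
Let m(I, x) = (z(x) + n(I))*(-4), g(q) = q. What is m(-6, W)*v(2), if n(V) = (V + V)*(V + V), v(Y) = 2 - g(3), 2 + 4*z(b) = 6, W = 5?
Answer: 580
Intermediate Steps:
z(b) = 1 (z(b) = -½ + (¼)*6 = -½ + 3/2 = 1)
v(Y) = -1 (v(Y) = 2 - 1*3 = 2 - 3 = -1)
n(V) = 4*V² (n(V) = (2*V)*(2*V) = 4*V²)
m(I, x) = -4 - 16*I² (m(I, x) = (1 + 4*I²)*(-4) = -4 - 16*I²)
m(-6, W)*v(2) = (-4 - 16*(-6)²)*(-1) = (-4 - 16*36)*(-1) = (-4 - 576)*(-1) = -580*(-1) = 580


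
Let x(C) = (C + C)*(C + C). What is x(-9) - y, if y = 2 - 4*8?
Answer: 354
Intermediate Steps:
x(C) = 4*C² (x(C) = (2*C)*(2*C) = 4*C²)
y = -30 (y = 2 - 32 = -30)
x(-9) - y = 4*(-9)² - 1*(-30) = 4*81 + 30 = 324 + 30 = 354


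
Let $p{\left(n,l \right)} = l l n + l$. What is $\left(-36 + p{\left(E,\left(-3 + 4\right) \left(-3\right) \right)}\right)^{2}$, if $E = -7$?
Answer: $10404$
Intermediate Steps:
$p{\left(n,l \right)} = l + n l^{2}$ ($p{\left(n,l \right)} = n l^{2} + l = l + n l^{2}$)
$\left(-36 + p{\left(E,\left(-3 + 4\right) \left(-3\right) \right)}\right)^{2} = \left(-36 + \left(-3 + 4\right) \left(-3\right) \left(1 + \left(-3 + 4\right) \left(-3\right) \left(-7\right)\right)\right)^{2} = \left(-36 + 1 \left(-3\right) \left(1 + 1 \left(-3\right) \left(-7\right)\right)\right)^{2} = \left(-36 - 3 \left(1 - -21\right)\right)^{2} = \left(-36 - 3 \left(1 + 21\right)\right)^{2} = \left(-36 - 66\right)^{2} = \left(-102\right)^{2} = 10404$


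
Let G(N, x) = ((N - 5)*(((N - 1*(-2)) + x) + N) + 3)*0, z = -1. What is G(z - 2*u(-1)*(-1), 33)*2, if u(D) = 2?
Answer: 0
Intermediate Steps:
G(N, x) = 0 (G(N, x) = ((-5 + N)*(((N + 2) + x) + N) + 3)*0 = ((-5 + N)*(((2 + N) + x) + N) + 3)*0 = ((-5 + N)*((2 + N + x) + N) + 3)*0 = ((-5 + N)*(2 + x + 2*N) + 3)*0 = (3 + (-5 + N)*(2 + x + 2*N))*0 = 0)
G(z - 2*u(-1)*(-1), 33)*2 = 0*2 = 0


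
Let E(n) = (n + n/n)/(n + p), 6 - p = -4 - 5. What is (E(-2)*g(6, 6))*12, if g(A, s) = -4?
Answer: 48/13 ≈ 3.6923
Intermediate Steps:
p = 15 (p = 6 - (-4 - 5) = 6 - 1*(-9) = 6 + 9 = 15)
E(n) = (1 + n)/(15 + n) (E(n) = (n + n/n)/(n + 15) = (n + 1)/(15 + n) = (1 + n)/(15 + n))
(E(-2)*g(6, 6))*12 = (((1 - 2)/(15 - 2))*(-4))*12 = ((-1/13)*(-4))*12 = (((1/13)*(-1))*(-4))*12 = -1/13*(-4)*12 = (4/13)*12 = 48/13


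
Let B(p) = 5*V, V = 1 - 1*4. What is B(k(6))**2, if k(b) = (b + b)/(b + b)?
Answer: 225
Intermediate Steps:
V = -3 (V = 1 - 4 = -3)
k(b) = 1 (k(b) = (2*b)/((2*b)) = (2*b)*(1/(2*b)) = 1)
B(p) = -15 (B(p) = 5*(-3) = -15)
B(k(6))**2 = (-15)**2 = 225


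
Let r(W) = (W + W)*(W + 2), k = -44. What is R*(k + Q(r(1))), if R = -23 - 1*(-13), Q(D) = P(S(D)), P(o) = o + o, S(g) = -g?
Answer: 560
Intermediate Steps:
r(W) = 2*W*(2 + W) (r(W) = (2*W)*(2 + W) = 2*W*(2 + W))
P(o) = 2*o
Q(D) = -2*D (Q(D) = 2*(-D) = -2*D)
R = -10 (R = -23 + 13 = -10)
R*(k + Q(r(1))) = -10*(-44 - 4*(2 + 1)) = -10*(-44 - 4*3) = -10*(-44 - 2*6) = -10*(-44 - 12) = -10*(-56) = 560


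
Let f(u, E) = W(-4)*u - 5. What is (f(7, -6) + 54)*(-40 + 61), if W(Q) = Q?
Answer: 441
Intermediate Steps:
f(u, E) = -5 - 4*u (f(u, E) = -4*u - 5 = -5 - 4*u)
(f(7, -6) + 54)*(-40 + 61) = ((-5 - 4*7) + 54)*(-40 + 61) = ((-5 - 28) + 54)*21 = (-33 + 54)*21 = 21*21 = 441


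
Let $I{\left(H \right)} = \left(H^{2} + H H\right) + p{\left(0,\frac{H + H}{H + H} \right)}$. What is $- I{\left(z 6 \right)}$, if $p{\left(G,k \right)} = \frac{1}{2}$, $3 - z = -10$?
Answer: $- \frac{24337}{2} \approx -12169.0$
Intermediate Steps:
$z = 13$ ($z = 3 - -10 = 3 + 10 = 13$)
$p{\left(G,k \right)} = \frac{1}{2}$
$I{\left(H \right)} = \frac{1}{2} + 2 H^{2}$ ($I{\left(H \right)} = \left(H^{2} + H H\right) + \frac{1}{2} = \left(H^{2} + H^{2}\right) + \frac{1}{2} = 2 H^{2} + \frac{1}{2} = \frac{1}{2} + 2 H^{2}$)
$- I{\left(z 6 \right)} = - (\frac{1}{2} + 2 \left(13 \cdot 6\right)^{2}) = - (\frac{1}{2} + 2 \cdot 78^{2}) = - (\frac{1}{2} + 2 \cdot 6084) = - (\frac{1}{2} + 12168) = \left(-1\right) \frac{24337}{2} = - \frac{24337}{2}$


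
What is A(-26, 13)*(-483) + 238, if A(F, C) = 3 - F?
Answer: -13769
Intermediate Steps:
A(-26, 13)*(-483) + 238 = (3 - 1*(-26))*(-483) + 238 = (3 + 26)*(-483) + 238 = 29*(-483) + 238 = -14007 + 238 = -13769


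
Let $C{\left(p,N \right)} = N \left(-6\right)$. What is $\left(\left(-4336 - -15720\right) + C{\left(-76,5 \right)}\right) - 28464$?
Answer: $-17110$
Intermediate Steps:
$C{\left(p,N \right)} = - 6 N$
$\left(\left(-4336 - -15720\right) + C{\left(-76,5 \right)}\right) - 28464 = \left(\left(-4336 - -15720\right) - 30\right) - 28464 = \left(\left(-4336 + 15720\right) - 30\right) - 28464 = \left(11384 - 30\right) - 28464 = 11354 - 28464 = -17110$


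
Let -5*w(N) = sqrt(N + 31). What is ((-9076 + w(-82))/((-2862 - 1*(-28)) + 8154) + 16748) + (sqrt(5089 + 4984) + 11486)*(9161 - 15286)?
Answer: -93545554929/1330 - 6125*sqrt(10073) - I*sqrt(51)/26600 ≈ -7.095e+7 - 0.00026847*I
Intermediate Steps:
w(N) = -sqrt(31 + N)/5 (w(N) = -sqrt(N + 31)/5 = -sqrt(31 + N)/5)
((-9076 + w(-82))/((-2862 - 1*(-28)) + 8154) + 16748) + (sqrt(5089 + 4984) + 11486)*(9161 - 15286) = ((-9076 - sqrt(31 - 82)/5)/((-2862 - 1*(-28)) + 8154) + 16748) + (sqrt(5089 + 4984) + 11486)*(9161 - 15286) = ((-9076 - I*sqrt(51)/5)/((-2862 + 28) + 8154) + 16748) + (sqrt(10073) + 11486)*(-6125) = ((-9076 - I*sqrt(51)/5)/(-2834 + 8154) + 16748) + (11486 + sqrt(10073))*(-6125) = ((-9076 - I*sqrt(51)/5)/5320 + 16748) + (-70351750 - 6125*sqrt(10073)) = ((-9076 - I*sqrt(51)/5)*(1/5320) + 16748) + (-70351750 - 6125*sqrt(10073)) = ((-2269/1330 - I*sqrt(51)/26600) + 16748) + (-70351750 - 6125*sqrt(10073)) = (22272571/1330 - I*sqrt(51)/26600) + (-70351750 - 6125*sqrt(10073)) = -93545554929/1330 - 6125*sqrt(10073) - I*sqrt(51)/26600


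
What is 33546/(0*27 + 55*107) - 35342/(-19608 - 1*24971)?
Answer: 1703434804/262347415 ≈ 6.4930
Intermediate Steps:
33546/(0*27 + 55*107) - 35342/(-19608 - 1*24971) = 33546/(0 + 5885) - 35342/(-19608 - 24971) = 33546/5885 - 35342/(-44579) = 33546*(1/5885) - 35342*(-1/44579) = 33546/5885 + 35342/44579 = 1703434804/262347415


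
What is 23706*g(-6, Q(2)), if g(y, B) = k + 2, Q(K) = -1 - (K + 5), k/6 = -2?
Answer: -237060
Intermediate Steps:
k = -12 (k = 6*(-2) = -12)
Q(K) = -6 - K (Q(K) = -1 - (5 + K) = -1 + (-5 - K) = -6 - K)
g(y, B) = -10 (g(y, B) = -12 + 2 = -10)
23706*g(-6, Q(2)) = 23706*(-10) = -237060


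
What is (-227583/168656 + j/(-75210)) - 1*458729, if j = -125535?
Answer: -193959932157117/422820592 ≈ -4.5873e+5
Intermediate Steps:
(-227583/168656 + j/(-75210)) - 1*458729 = (-227583/168656 - 125535/(-75210)) - 1*458729 = (-227583*1/168656 - 125535*(-1/75210)) - 458729 = (-227583/168656 + 8369/5014) - 458729 = 135190451/422820592 - 458729 = -193959932157117/422820592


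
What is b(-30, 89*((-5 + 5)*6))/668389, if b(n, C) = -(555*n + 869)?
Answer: 15781/668389 ≈ 0.023611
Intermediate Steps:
b(n, C) = -869 - 555*n (b(n, C) = -(869 + 555*n) = -869 - 555*n)
b(-30, 89*((-5 + 5)*6))/668389 = (-869 - 555*(-30))/668389 = (-869 + 16650)*(1/668389) = 15781*(1/668389) = 15781/668389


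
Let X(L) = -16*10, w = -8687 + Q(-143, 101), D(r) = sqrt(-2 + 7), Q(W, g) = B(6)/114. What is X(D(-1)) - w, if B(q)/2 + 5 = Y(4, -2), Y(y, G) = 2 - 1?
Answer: 486043/57 ≈ 8527.1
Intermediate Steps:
Y(y, G) = 1
B(q) = -8 (B(q) = -10 + 2*1 = -10 + 2 = -8)
Q(W, g) = -4/57 (Q(W, g) = -8/114 = -8*1/114 = -4/57)
D(r) = sqrt(5)
w = -495163/57 (w = -8687 - 4/57 = -495163/57 ≈ -8687.1)
X(L) = -160
X(D(-1)) - w = -160 - 1*(-495163/57) = -160 + 495163/57 = 486043/57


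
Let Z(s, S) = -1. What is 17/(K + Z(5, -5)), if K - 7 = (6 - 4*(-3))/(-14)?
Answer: 119/33 ≈ 3.6061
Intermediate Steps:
K = 40/7 (K = 7 + (6 - 4*(-3))/(-14) = 7 + (6 + 12)*(-1/14) = 7 + 18*(-1/14) = 7 - 9/7 = 40/7 ≈ 5.7143)
17/(K + Z(5, -5)) = 17/(40/7 - 1) = 17/(33/7) = (7/33)*17 = 119/33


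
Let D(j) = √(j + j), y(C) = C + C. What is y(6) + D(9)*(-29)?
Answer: 12 - 87*√2 ≈ -111.04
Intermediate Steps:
y(C) = 2*C
D(j) = √2*√j (D(j) = √(2*j) = √2*√j)
y(6) + D(9)*(-29) = 2*6 + (√2*√9)*(-29) = 12 + (√2*3)*(-29) = 12 + (3*√2)*(-29) = 12 - 87*√2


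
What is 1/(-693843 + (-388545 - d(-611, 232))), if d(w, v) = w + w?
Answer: -1/1081166 ≈ -9.2493e-7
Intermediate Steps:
d(w, v) = 2*w
1/(-693843 + (-388545 - d(-611, 232))) = 1/(-693843 + (-388545 - 2*(-611))) = 1/(-693843 + (-388545 - 1*(-1222))) = 1/(-693843 + (-388545 + 1222)) = 1/(-693843 - 387323) = 1/(-1081166) = -1/1081166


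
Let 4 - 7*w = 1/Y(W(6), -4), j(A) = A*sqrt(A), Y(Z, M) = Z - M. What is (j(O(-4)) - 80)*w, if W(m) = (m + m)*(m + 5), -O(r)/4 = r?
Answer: -1086/119 ≈ -9.1261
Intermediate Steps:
O(r) = -4*r
W(m) = 2*m*(5 + m) (W(m) = (2*m)*(5 + m) = 2*m*(5 + m))
j(A) = A**(3/2)
w = 543/952 (w = 4/7 - 1/(7*(2*6*(5 + 6) - 1*(-4))) = 4/7 - 1/(7*(2*6*11 + 4)) = 4/7 - 1/(7*(132 + 4)) = 4/7 - 1/7/136 = 4/7 - 1/7*1/136 = 4/7 - 1/952 = 543/952 ≈ 0.57038)
(j(O(-4)) - 80)*w = ((-4*(-4))**(3/2) - 80)*(543/952) = (16**(3/2) - 80)*(543/952) = (64 - 80)*(543/952) = -16*543/952 = -1086/119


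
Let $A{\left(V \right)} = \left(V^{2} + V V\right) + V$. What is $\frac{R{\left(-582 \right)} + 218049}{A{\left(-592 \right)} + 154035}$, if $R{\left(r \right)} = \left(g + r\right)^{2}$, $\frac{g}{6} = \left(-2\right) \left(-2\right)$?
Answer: $\frac{529413}{854371} \approx 0.61965$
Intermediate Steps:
$g = 24$ ($g = 6 \left(\left(-2\right) \left(-2\right)\right) = 6 \cdot 4 = 24$)
$A{\left(V \right)} = V + 2 V^{2}$ ($A{\left(V \right)} = \left(V^{2} + V^{2}\right) + V = 2 V^{2} + V = V + 2 V^{2}$)
$R{\left(r \right)} = \left(24 + r\right)^{2}$
$\frac{R{\left(-582 \right)} + 218049}{A{\left(-592 \right)} + 154035} = \frac{\left(24 - 582\right)^{2} + 218049}{- 592 \left(1 + 2 \left(-592\right)\right) + 154035} = \frac{\left(-558\right)^{2} + 218049}{- 592 \left(1 - 1184\right) + 154035} = \frac{311364 + 218049}{\left(-592\right) \left(-1183\right) + 154035} = \frac{529413}{700336 + 154035} = \frac{529413}{854371}$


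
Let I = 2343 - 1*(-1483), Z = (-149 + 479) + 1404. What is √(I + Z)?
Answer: 2*√1390 ≈ 74.565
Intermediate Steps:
Z = 1734 (Z = 330 + 1404 = 1734)
I = 3826 (I = 2343 + 1483 = 3826)
√(I + Z) = √(3826 + 1734) = √5560 = 2*√1390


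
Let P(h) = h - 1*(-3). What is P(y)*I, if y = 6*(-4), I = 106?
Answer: -2226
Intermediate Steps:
y = -24
P(h) = 3 + h (P(h) = h + 3 = 3 + h)
P(y)*I = (3 - 24)*106 = -21*106 = -2226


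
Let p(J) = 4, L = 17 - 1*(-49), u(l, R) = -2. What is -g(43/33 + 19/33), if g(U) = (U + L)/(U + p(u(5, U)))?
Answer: -1120/97 ≈ -11.546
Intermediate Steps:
L = 66 (L = 17 + 49 = 66)
g(U) = (66 + U)/(4 + U) (g(U) = (U + 66)/(U + 4) = (66 + U)/(4 + U))
-g(43/33 + 19/33) = -(66 + (43/33 + 19/33))/(4 + (43/33 + 19/33)) = -(66 + 62/33)/(4 + 62/33) = -2240/(194/33*33) = -33*2240/(194*33) = -1*1120/97 = -1120/97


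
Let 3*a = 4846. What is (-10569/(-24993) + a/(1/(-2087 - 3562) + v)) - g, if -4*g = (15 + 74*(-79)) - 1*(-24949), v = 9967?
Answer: 2242171222522283/469065141642 ≈ 4780.1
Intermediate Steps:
a = 4846/3 (a = (⅓)*4846 = 4846/3 ≈ 1615.3)
g = -9559/2 (g = -((15 + 74*(-79)) - 1*(-24949))/4 = -((15 - 5846) + 24949)/4 = -(-5831 + 24949)/4 = -¼*19118 = -9559/2 ≈ -4779.5)
(-10569/(-24993) + a/(1/(-2087 - 3562) + v)) - g = (-10569/(-24993) + 4846/(3*(1/(-2087 - 3562) + 9967))) - 1*(-9559/2) = (-10569*(-1/24993) + 4846/(3*(1/(-5649) + 9967))) + 9559/2 = (3523/8331 + 4846/(3*(-1/5649 + 9967))) + 9559/2 = (3523/8331 + 4846/(3*(56303582/5649))) + 9559/2 = (3523/8331 + (4846/3)*(5649/56303582)) + 9559/2 = (3523/8331 + 4562509/28151791) + 9559/2 = 137189022172/234532570821 + 9559/2 = 2242171222522283/469065141642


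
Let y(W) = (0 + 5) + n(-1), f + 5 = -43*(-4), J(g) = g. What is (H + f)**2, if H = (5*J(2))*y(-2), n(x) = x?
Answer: 42849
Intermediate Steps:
f = 167 (f = -5 - 43*(-4) = -5 + 172 = 167)
y(W) = 4 (y(W) = (0 + 5) - 1 = 5 - 1 = 4)
H = 40 (H = (5*2)*4 = 10*4 = 40)
(H + f)**2 = (40 + 167)**2 = 207**2 = 42849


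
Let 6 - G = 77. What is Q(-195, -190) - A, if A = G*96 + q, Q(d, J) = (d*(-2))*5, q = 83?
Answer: 8683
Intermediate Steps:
G = -71 (G = 6 - 1*77 = 6 - 77 = -71)
Q(d, J) = -10*d (Q(d, J) = -2*d*5 = -10*d)
A = -6733 (A = -71*96 + 83 = -6816 + 83 = -6733)
Q(-195, -190) - A = -10*(-195) - 1*(-6733) = 1950 + 6733 = 8683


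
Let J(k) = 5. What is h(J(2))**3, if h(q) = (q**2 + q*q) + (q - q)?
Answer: 125000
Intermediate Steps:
h(q) = 2*q**2 (h(q) = (q**2 + q**2) + 0 = 2*q**2 + 0 = 2*q**2)
h(J(2))**3 = (2*5**2)**3 = (2*25)**3 = 50**3 = 125000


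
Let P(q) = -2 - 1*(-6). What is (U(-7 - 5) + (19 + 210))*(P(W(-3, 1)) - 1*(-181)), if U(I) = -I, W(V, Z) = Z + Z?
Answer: 44585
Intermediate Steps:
W(V, Z) = 2*Z
P(q) = 4 (P(q) = -2 + 6 = 4)
(U(-7 - 5) + (19 + 210))*(P(W(-3, 1)) - 1*(-181)) = (-(-7 - 5) + (19 + 210))*(4 - 1*(-181)) = (-1*(-12) + 229)*(4 + 181) = (12 + 229)*185 = 241*185 = 44585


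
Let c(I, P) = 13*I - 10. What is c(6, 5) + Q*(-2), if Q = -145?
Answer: 358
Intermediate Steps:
c(I, P) = -10 + 13*I
c(6, 5) + Q*(-2) = (-10 + 13*6) - 145*(-2) = (-10 + 78) + 290 = 68 + 290 = 358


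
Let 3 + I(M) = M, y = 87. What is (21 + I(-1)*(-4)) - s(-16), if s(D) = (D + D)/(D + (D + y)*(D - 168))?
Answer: 60491/1635 ≈ 36.998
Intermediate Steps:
I(M) = -3 + M
s(D) = 2*D/(D + (-168 + D)*(87 + D)) (s(D) = (D + D)/(D + (D + 87)*(D - 168)) = (2*D)/(D + (87 + D)*(-168 + D)) = (2*D)/(D + (-168 + D)*(87 + D)) = 2*D/(D + (-168 + D)*(87 + D)))
(21 + I(-1)*(-4)) - s(-16) = (21 + (-3 - 1)*(-4)) - 2*(-16)/(-14616 + (-16)**2 - 80*(-16)) = (21 - 4*(-4)) - 2*(-16)/(-14616 + 256 + 1280) = (21 + 16) - 2*(-16)/(-13080) = 37 - 2*(-16)*(-1)/13080 = 37 - 1*4/1635 = 37 - 4/1635 = 60491/1635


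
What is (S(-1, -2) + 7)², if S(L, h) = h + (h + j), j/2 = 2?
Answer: 49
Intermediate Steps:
j = 4 (j = 2*2 = 4)
S(L, h) = 4 + 2*h (S(L, h) = h + (h + 4) = h + (4 + h) = 4 + 2*h)
(S(-1, -2) + 7)² = ((4 + 2*(-2)) + 7)² = ((4 - 4) + 7)² = (0 + 7)² = 7² = 49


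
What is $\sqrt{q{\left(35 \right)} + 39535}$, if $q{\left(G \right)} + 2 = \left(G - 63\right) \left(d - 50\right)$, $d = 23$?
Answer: $\sqrt{40289} \approx 200.72$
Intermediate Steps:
$q{\left(G \right)} = 1699 - 27 G$ ($q{\left(G \right)} = -2 + \left(G - 63\right) \left(23 - 50\right) = -2 + \left(-63 + G\right) \left(-27\right) = -2 - \left(-1701 + 27 G\right) = 1699 - 27 G$)
$\sqrt{q{\left(35 \right)} + 39535} = \sqrt{\left(1699 - 945\right) + 39535} = \sqrt{754 + 39535} = \sqrt{40289}$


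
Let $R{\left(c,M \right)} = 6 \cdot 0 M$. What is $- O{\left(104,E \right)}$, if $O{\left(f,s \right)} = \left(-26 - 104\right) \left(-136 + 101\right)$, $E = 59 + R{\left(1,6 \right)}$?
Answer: $-4550$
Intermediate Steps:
$R{\left(c,M \right)} = 0$ ($R{\left(c,M \right)} = 0 M = 0$)
$E = 59$ ($E = 59 + 0 = 59$)
$O{\left(f,s \right)} = 4550$ ($O{\left(f,s \right)} = \left(-130\right) \left(-35\right) = 4550$)
$- O{\left(104,E \right)} = \left(-1\right) 4550 = -4550$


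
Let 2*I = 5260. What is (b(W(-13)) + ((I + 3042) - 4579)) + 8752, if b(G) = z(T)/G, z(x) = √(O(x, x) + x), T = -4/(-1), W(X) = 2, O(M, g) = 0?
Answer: 9846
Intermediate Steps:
I = 2630 (I = (½)*5260 = 2630)
T = 4 (T = -4*(-1) = 4)
z(x) = √x (z(x) = √(0 + x) = √x)
b(G) = 2/G (b(G) = √4/G = 2/G)
(b(W(-13)) + ((I + 3042) - 4579)) + 8752 = (2/2 + ((2630 + 3042) - 4579)) + 8752 = (2*(½) + (5672 - 4579)) + 8752 = (1 + 1093) + 8752 = 1094 + 8752 = 9846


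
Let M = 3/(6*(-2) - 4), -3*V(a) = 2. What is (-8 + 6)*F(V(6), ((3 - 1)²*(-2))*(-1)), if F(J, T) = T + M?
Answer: -125/8 ≈ -15.625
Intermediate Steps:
V(a) = -⅔ (V(a) = -⅓*2 = -⅔)
M = -3/16 (M = 3/(-12 - 4) = 3/(-16) = 3*(-1/16) = -3/16 ≈ -0.18750)
F(J, T) = -3/16 + T (F(J, T) = T - 3/16 = -3/16 + T)
(-8 + 6)*F(V(6), ((3 - 1)²*(-2))*(-1)) = (-8 + 6)*(-3/16 + ((3 - 1)²*(-2))*(-1)) = -2*(-3/16 + (2²*(-2))*(-1)) = -2*(-3/16 + (4*(-2))*(-1)) = -2*(-3/16 - 8*(-1)) = -2*(-3/16 + 8) = -2*125/16 = -125/8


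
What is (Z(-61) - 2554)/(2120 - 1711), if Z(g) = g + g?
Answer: -2676/409 ≈ -6.5428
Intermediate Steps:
Z(g) = 2*g
(Z(-61) - 2554)/(2120 - 1711) = (2*(-61) - 2554)/(2120 - 1711) = (-122 - 2554)/409 = -2676*1/409 = -2676/409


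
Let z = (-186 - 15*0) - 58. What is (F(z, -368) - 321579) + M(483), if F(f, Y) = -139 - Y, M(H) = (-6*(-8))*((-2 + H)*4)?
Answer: -228998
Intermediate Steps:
z = -244 (z = (-186 + 0) - 58 = -186 - 58 = -244)
M(H) = -384 + 192*H (M(H) = 48*(-8 + 4*H) = -384 + 192*H)
(F(z, -368) - 321579) + M(483) = ((-139 - 1*(-368)) - 321579) + (-384 + 192*483) = ((-139 + 368) - 321579) + (-384 + 92736) = (229 - 321579) + 92352 = -321350 + 92352 = -228998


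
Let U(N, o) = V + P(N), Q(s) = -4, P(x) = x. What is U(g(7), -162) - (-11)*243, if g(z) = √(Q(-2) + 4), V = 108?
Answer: 2781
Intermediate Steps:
g(z) = 0 (g(z) = √(-4 + 4) = √0 = 0)
U(N, o) = 108 + N
U(g(7), -162) - (-11)*243 = (108 + 0) - (-11)*243 = 108 - 1*(-2673) = 108 + 2673 = 2781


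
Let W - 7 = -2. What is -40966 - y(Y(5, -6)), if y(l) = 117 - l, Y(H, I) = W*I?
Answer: -41113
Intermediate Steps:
W = 5 (W = 7 - 2 = 5)
Y(H, I) = 5*I
-40966 - y(Y(5, -6)) = -40966 - (117 - 5*(-6)) = -40966 - (117 - 1*(-30)) = -40966 - (117 + 30) = -40966 - 1*147 = -40966 - 147 = -41113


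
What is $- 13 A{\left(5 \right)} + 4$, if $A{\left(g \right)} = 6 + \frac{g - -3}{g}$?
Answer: $- \frac{474}{5} \approx -94.8$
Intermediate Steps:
$A{\left(g \right)} = 6 + \frac{3 + g}{g}$ ($A{\left(g \right)} = 6 + \frac{g + 3}{g} = 6 + \frac{3 + g}{g}$)
$- 13 A{\left(5 \right)} + 4 = - 13 \left(7 + \frac{3}{5}\right) + 4 = \left(-13\right) \frac{38}{5} + 4 = - \frac{494}{5} + 4 = - \frac{474}{5}$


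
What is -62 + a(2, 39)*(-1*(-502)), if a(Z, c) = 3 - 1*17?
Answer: -7090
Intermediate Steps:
a(Z, c) = -14 (a(Z, c) = 3 - 17 = -14)
-62 + a(2, 39)*(-1*(-502)) = -62 - (-14)*(-502) = -62 - 14*502 = -62 - 7028 = -7090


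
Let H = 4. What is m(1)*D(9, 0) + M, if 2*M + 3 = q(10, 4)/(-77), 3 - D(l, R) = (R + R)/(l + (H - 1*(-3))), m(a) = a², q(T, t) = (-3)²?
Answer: 111/77 ≈ 1.4416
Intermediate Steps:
q(T, t) = 9
D(l, R) = 3 - 2*R/(7 + l) (D(l, R) = 3 - (R + R)/(l + (4 - 1*(-3))) = 3 - 2*R/(l + (4 + 3)) = 3 - 2*R/(l + 7) = 3 - 2*R/(7 + l))
M = -120/77 (M = -3/2 + (9/(-77))/2 = -3/2 + (9*(-1/77))/2 = -3/2 + (½)*(-9/77) = -3/2 - 9/154 = -120/77 ≈ -1.5584)
m(1)*D(9, 0) + M = 1²*((21 - 2*0 + 3*9)/(7 + 9)) - 120/77 = 1*((21 + 0 + 27)/16) - 120/77 = 1*((1/16)*48) - 120/77 = 1*3 - 120/77 = 3 - 120/77 = 111/77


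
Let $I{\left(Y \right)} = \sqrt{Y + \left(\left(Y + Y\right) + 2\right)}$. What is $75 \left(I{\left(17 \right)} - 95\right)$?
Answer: $-7125 + 75 \sqrt{53} \approx -6579.0$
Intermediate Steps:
$I{\left(Y \right)} = \sqrt{2 + 3 Y}$ ($I{\left(Y \right)} = \sqrt{Y + \left(2 Y + 2\right)} = \sqrt{Y + \left(2 + 2 Y\right)} = \sqrt{2 + 3 Y}$)
$75 \left(I{\left(17 \right)} - 95\right) = 75 \left(\sqrt{2 + 3 \cdot 17} - 95\right) = 75 \left(\sqrt{2 + 51} - 95\right) = 75 \left(\sqrt{53} - 95\right) = 75 \left(-95 + \sqrt{53}\right) = -7125 + 75 \sqrt{53}$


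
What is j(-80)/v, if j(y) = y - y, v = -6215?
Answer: 0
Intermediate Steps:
j(y) = 0
j(-80)/v = 0/(-6215) = 0*(-1/6215) = 0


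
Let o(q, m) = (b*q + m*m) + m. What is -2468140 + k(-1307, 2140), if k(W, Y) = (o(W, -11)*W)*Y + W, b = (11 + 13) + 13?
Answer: 134949018573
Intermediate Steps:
b = 37 (b = 24 + 13 = 37)
o(q, m) = m + m² + 37*q (o(q, m) = (37*q + m*m) + m = (37*q + m²) + m = (m² + 37*q) + m = m + m² + 37*q)
k(W, Y) = W + W*Y*(110 + 37*W) (k(W, Y) = ((-11 + (-11)² + 37*W)*W)*Y + W = ((-11 + 121 + 37*W)*W)*Y + W = ((110 + 37*W)*W)*Y + W = (W*(110 + 37*W))*Y + W = W*Y*(110 + 37*W) + W = W + W*Y*(110 + 37*W))
-2468140 + k(-1307, 2140) = -2468140 - 1307*(1 + 2140*(110 + 37*(-1307))) = -2468140 - 1307*(1 + 2140*(110 - 48359)) = -2468140 - 1307*(1 + 2140*(-48249)) = -2468140 - 1307*(1 - 103252860) = -2468140 - 1307*(-103252859) = -2468140 + 134951486713 = 134949018573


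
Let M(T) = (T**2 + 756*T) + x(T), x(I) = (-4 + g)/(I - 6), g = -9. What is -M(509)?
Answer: -323874142/503 ≈ -6.4389e+5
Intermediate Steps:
x(I) = -13/(-6 + I) (x(I) = (-4 - 9)/(I - 6) = -13/(-6 + I))
M(T) = T**2 - 13/(-6 + T) + 756*T (M(T) = (T**2 + 756*T) - 13/(-6 + T) = T**2 - 13/(-6 + T) + 756*T)
-M(509) = -(-13 + 509*(-6 + 509)*(756 + 509))/(-6 + 509) = -(-13 + 509*503*1265)/503 = -(-13 + 323874155)/503 = -323874142/503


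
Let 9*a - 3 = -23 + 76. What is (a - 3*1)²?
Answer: 841/81 ≈ 10.383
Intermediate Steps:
a = 56/9 (a = ⅓ + (-23 + 76)/9 = ⅓ + (⅑)*53 = ⅓ + 53/9 = 56/9 ≈ 6.2222)
(a - 3*1)² = (56/9 - 3*1)² = (56/9 - 3)² = (29/9)² = 841/81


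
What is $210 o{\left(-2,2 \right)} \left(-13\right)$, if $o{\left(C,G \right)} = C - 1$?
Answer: $8190$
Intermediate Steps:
$o{\left(C,G \right)} = -1 + C$
$210 o{\left(-2,2 \right)} \left(-13\right) = 210 \left(-1 - 2\right) \left(-13\right) = 210 \left(\left(-3\right) \left(-13\right)\right) = 210 \cdot 39 = 8190$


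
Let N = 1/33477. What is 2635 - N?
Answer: 88211894/33477 ≈ 2635.0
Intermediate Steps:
N = 1/33477 ≈ 2.9871e-5
2635 - N = 2635 - 1*1/33477 = 2635 - 1/33477 = 88211894/33477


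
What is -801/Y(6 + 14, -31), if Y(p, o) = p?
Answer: -801/20 ≈ -40.050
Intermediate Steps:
-801/Y(6 + 14, -31) = -801/(6 + 14) = -801/20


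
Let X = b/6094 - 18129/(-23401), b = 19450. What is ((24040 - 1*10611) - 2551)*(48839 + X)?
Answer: 5412026535786234/10186121 ≈ 5.3131e+8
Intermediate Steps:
X = 282813788/71302847 (X = 19450/6094 - 18129/(-23401) = 19450*(1/6094) - 18129*(-1/23401) = 9725/3047 + 18129/23401 = 282813788/71302847 ≈ 3.9664)
((24040 - 1*10611) - 2551)*(48839 + X) = ((24040 - 1*10611) - 2551)*(48839 + 282813788/71302847) = ((24040 - 10611) - 2551)*(3482642558421/71302847) = (13429 - 2551)*(3482642558421/71302847) = 10878*(3482642558421/71302847) = 5412026535786234/10186121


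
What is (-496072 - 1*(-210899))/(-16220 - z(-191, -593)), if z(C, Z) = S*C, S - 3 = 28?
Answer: 285173/10299 ≈ 27.689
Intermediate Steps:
S = 31 (S = 3 + 28 = 31)
z(C, Z) = 31*C
(-496072 - 1*(-210899))/(-16220 - z(-191, -593)) = (-496072 - 1*(-210899))/(-16220 - 31*(-191)) = (-496072 + 210899)/(-16220 - 1*(-5921)) = -285173/(-16220 + 5921) = -285173/(-10299) = -285173*(-1/10299) = 285173/10299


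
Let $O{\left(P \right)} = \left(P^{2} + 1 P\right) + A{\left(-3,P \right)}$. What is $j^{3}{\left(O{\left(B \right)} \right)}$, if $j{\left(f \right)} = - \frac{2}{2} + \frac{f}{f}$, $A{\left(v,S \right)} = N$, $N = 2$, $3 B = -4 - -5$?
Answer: $0$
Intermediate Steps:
$B = \frac{1}{3}$ ($B = \frac{-4 - -5}{3} = \frac{-4 + 5}{3} = \frac{1}{3} \cdot 1 = \frac{1}{3} \approx 0.33333$)
$A{\left(v,S \right)} = 2$
$O{\left(P \right)} = 2 + P + P^{2}$ ($O{\left(P \right)} = \left(P^{2} + 1 P\right) + 2 = \left(P^{2} + P\right) + 2 = \left(P + P^{2}\right) + 2 = 2 + P + P^{2}$)
$j{\left(f \right)} = 0$ ($j{\left(f \right)} = \left(-2\right) \frac{1}{2} + 1 = -1 + 1 = 0$)
$j^{3}{\left(O{\left(B \right)} \right)} = 0^{3} = 0$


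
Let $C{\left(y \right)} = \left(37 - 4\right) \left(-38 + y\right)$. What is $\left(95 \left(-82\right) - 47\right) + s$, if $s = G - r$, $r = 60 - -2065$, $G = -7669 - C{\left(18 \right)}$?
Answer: $-16971$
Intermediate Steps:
$C{\left(y \right)} = -1254 + 33 y$ ($C{\left(y \right)} = 33 \left(-38 + y\right) = -1254 + 33 y$)
$G = -7009$ ($G = -7669 - \left(-1254 + 33 \cdot 18\right) = -7669 - \left(-1254 + 594\right) = -7669 - -660 = -7669 + 660 = -7009$)
$r = 2125$ ($r = 60 + 2065 = 2125$)
$s = -9134$ ($s = -7009 - 2125 = -9134$)
$\left(95 \left(-82\right) - 47\right) + s = \left(95 \left(-82\right) - 47\right) - 9134 = \left(-7790 - 47\right) - 9134 = -7837 - 9134 = -16971$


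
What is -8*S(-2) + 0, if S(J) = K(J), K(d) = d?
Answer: 16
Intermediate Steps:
S(J) = J
-8*S(-2) + 0 = -8*(-2) + 0 = 16 + 0 = 16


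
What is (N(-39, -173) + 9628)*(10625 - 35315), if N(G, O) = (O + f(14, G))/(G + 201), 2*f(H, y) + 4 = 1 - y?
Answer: -6417675815/27 ≈ -2.3769e+8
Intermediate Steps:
f(H, y) = -3/2 - y/2 (f(H, y) = -2 + (1 - y)/2 = -2 + (½ - y/2) = -3/2 - y/2)
N(G, O) = (-3/2 + O - G/2)/(201 + G) (N(G, O) = (O + (-3/2 - G/2))/(G + 201) = (-3/2 + O - G/2)/(201 + G))
(N(-39, -173) + 9628)*(10625 - 35315) = ((-3 - 1*(-39) + 2*(-173))/(2*(201 - 39)) + 9628)*(10625 - 35315) = ((½)*(-3 + 39 - 346)/162 + 9628)*(-24690) = ((½)*(1/162)*(-310) + 9628)*(-24690) = (-155/162 + 9628)*(-24690) = (1559581/162)*(-24690) = -6417675815/27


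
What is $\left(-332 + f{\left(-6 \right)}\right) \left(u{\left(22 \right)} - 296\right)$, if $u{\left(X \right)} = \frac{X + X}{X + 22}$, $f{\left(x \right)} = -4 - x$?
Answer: $97350$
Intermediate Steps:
$u{\left(X \right)} = \frac{2 X}{22 + X}$
$\left(-332 + f{\left(-6 \right)}\right) \left(u{\left(22 \right)} - 296\right) = \left(-332 - -2\right) \left(2 \cdot 22 \frac{1}{22 + 22} - 296\right) = \left(-332 + \left(-4 + 6\right)\right) \left(2 \cdot 22 \cdot \frac{1}{44} - 296\right) = \left(-332 + 2\right) \left(2 \cdot 22 \cdot \frac{1}{44} - 296\right) = - 330 \left(1 - 296\right) = \left(-330\right) \left(-295\right) = 97350$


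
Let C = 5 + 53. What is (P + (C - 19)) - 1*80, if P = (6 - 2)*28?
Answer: 71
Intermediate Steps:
C = 58
P = 112 (P = 4*28 = 112)
(P + (C - 19)) - 1*80 = (112 + (58 - 19)) - 1*80 = (112 + 39) - 80 = 151 - 80 = 71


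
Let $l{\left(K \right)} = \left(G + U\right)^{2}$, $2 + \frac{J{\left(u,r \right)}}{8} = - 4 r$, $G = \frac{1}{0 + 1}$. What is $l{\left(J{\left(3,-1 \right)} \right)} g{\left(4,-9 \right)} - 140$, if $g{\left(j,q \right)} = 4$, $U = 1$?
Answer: $-124$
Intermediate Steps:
$G = 1$ ($G = 1^{-1} = 1$)
$J{\left(u,r \right)} = -16 - 32 r$ ($J{\left(u,r \right)} = -16 + 8 \left(- 4 r\right) = -16 - 32 r$)
$l{\left(K \right)} = 4$ ($l{\left(K \right)} = \left(1 + 1\right)^{2} = 2^{2} = 4$)
$l{\left(J{\left(3,-1 \right)} \right)} g{\left(4,-9 \right)} - 140 = 4 \cdot 4 - 140 = 16 - 140 = -124$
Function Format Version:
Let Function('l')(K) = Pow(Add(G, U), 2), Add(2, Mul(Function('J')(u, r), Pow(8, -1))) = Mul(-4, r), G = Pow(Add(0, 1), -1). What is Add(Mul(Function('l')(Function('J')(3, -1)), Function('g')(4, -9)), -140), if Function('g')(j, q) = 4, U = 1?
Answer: -124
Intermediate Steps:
G = 1 (G = Pow(1, -1) = 1)
Function('J')(u, r) = Add(-16, Mul(-32, r)) (Function('J')(u, r) = Add(-16, Mul(8, Mul(-4, r))) = Add(-16, Mul(-32, r)))
Function('l')(K) = 4 (Function('l')(K) = Pow(Add(1, 1), 2) = Pow(2, 2) = 4)
Add(Mul(Function('l')(Function('J')(3, -1)), Function('g')(4, -9)), -140) = Add(Mul(4, 4), -140) = Add(16, -140) = -124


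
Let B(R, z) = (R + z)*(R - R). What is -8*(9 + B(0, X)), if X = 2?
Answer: -72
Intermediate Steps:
B(R, z) = 0 (B(R, z) = (R + z)*0 = 0)
-8*(9 + B(0, X)) = -8*(9 + 0) = -8*9 = -72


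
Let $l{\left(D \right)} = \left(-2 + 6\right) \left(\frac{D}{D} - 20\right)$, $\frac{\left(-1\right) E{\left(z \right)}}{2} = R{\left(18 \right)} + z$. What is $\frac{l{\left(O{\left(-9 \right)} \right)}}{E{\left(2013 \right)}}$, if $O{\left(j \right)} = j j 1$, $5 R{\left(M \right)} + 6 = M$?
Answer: $\frac{190}{10077} \approx 0.018855$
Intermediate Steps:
$R{\left(M \right)} = - \frac{6}{5} + \frac{M}{5}$
$O{\left(j \right)} = j^{2}$ ($O{\left(j \right)} = j^{2} \cdot 1 = j^{2}$)
$E{\left(z \right)} = - \frac{24}{5} - 2 z$ ($E{\left(z \right)} = - 2 \left(\left(- \frac{6}{5} + \frac{1}{5} \cdot 18\right) + z\right) = - 2 \left(\left(- \frac{6}{5} + \frac{18}{5}\right) + z\right) = - 2 \left(\frac{12}{5} + z\right) = - \frac{24}{5} - 2 z$)
$l{\left(D \right)} = -76$ ($l{\left(D \right)} = 4 \left(1 - 20\right) = 4 \left(-19\right) = -76$)
$\frac{l{\left(O{\left(-9 \right)} \right)}}{E{\left(2013 \right)}} = - \frac{76}{- \frac{24}{5} - 4026} = - \frac{76}{- \frac{20154}{5}} = \left(-76\right) \left(- \frac{5}{20154}\right) = \frac{190}{10077}$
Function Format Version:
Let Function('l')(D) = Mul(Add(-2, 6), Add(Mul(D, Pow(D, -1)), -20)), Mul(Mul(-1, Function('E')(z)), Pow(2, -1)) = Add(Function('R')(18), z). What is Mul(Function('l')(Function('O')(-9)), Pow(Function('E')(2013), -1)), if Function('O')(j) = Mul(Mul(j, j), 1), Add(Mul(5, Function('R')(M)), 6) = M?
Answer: Rational(190, 10077) ≈ 0.018855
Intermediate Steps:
Function('R')(M) = Add(Rational(-6, 5), Mul(Rational(1, 5), M))
Function('O')(j) = Pow(j, 2) (Function('O')(j) = Mul(Pow(j, 2), 1) = Pow(j, 2))
Function('E')(z) = Add(Rational(-24, 5), Mul(-2, z)) (Function('E')(z) = Mul(-2, Add(Add(Rational(-6, 5), Mul(Rational(1, 5), 18)), z)) = Mul(-2, Add(Add(Rational(-6, 5), Rational(18, 5)), z)) = Mul(-2, Add(Rational(12, 5), z)) = Add(Rational(-24, 5), Mul(-2, z)))
Function('l')(D) = -76 (Function('l')(D) = Mul(4, Add(1, -20)) = Mul(4, -19) = -76)
Mul(Function('l')(Function('O')(-9)), Pow(Function('E')(2013), -1)) = Mul(-76, Pow(Add(Rational(-24, 5), Mul(-2, 2013)), -1)) = Mul(-76, Pow(Add(Rational(-24, 5), -4026), -1)) = Mul(-76, Pow(Rational(-20154, 5), -1)) = Mul(-76, Rational(-5, 20154)) = Rational(190, 10077)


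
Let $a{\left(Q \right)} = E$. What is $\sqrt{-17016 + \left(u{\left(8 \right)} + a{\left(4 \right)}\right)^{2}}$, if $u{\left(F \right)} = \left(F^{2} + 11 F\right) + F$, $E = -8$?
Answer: $2 \sqrt{1522} \approx 78.026$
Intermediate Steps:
$u{\left(F \right)} = F^{2} + 12 F$
$a{\left(Q \right)} = -8$
$\sqrt{-17016 + \left(u{\left(8 \right)} + a{\left(4 \right)}\right)^{2}} = \sqrt{-17016 + \left(8 \left(12 + 8\right) - 8\right)^{2}} = \sqrt{-17016 + \left(8 \cdot 20 - 8\right)^{2}} = \sqrt{-17016 + \left(160 - 8\right)^{2}} = \sqrt{-17016 + 152^{2}} = \sqrt{-17016 + 23104} = \sqrt{6088} = 2 \sqrt{1522}$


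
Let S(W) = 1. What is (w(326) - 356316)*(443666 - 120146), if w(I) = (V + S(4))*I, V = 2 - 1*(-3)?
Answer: -114642547200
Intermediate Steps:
V = 5 (V = 2 + 3 = 5)
w(I) = 6*I (w(I) = (5 + 1)*I = 6*I)
(w(326) - 356316)*(443666 - 120146) = (6*326 - 356316)*(443666 - 120146) = (1956 - 356316)*323520 = -354360*323520 = -114642547200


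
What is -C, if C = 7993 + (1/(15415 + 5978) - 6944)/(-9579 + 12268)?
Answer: -459654982570/57525777 ≈ -7990.4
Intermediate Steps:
C = 459654982570/57525777 (C = 7993 + (1/21393 - 6944)/2689 = 7993 + (1/21393 - 6944)*(1/2689) = 7993 - 148552991/21393*1/2689 = 7993 - 148552991/57525777 = 459654982570/57525777 ≈ 7990.4)
-C = -1*459654982570/57525777 = -459654982570/57525777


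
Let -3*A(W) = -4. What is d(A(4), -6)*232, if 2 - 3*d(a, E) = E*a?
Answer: 2320/3 ≈ 773.33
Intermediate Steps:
A(W) = 4/3 (A(W) = -⅓*(-4) = 4/3)
d(a, E) = ⅔ - E*a/3
d(A(4), -6)*232 = (⅔ - ⅓*(-6)*4/3)*232 = (⅔ + 8/3)*232 = (10/3)*232 = 2320/3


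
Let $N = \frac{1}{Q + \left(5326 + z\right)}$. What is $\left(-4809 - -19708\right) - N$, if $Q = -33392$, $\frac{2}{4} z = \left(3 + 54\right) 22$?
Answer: $\frac{380788643}{25558} \approx 14899.0$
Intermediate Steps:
$z = 2508$ ($z = 2 \left(3 + 54\right) 22 = 2 \cdot 57 \cdot 22 = 2 \cdot 1254 = 2508$)
$N = - \frac{1}{25558}$ ($N = \frac{1}{-33392 + \left(5326 + 2508\right)} = \frac{1}{-33392 + 7834} = \frac{1}{-25558} = - \frac{1}{25558} \approx -3.9127 \cdot 10^{-5}$)
$\left(-4809 - -19708\right) - N = \left(-4809 - -19708\right) - - \frac{1}{25558} = \left(-4809 + 19708\right) + \frac{1}{25558} = 14899 + \frac{1}{25558} = \frac{380788643}{25558}$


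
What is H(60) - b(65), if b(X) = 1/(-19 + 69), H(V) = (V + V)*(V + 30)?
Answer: 539999/50 ≈ 10800.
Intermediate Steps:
H(V) = 2*V*(30 + V) (H(V) = (2*V)*(30 + V) = 2*V*(30 + V))
b(X) = 1/50
H(60) - b(65) = 2*60*(30 + 60) - 1*1/50 = 2*60*90 - 1/50 = 10800 - 1/50 = 539999/50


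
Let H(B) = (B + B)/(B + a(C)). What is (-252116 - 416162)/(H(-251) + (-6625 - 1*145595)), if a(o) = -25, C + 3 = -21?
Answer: 92222364/21006109 ≈ 4.3903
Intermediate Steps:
C = -24 (C = -3 - 21 = -24)
H(B) = 2*B/(-25 + B) (H(B) = (B + B)/(B - 25) = (2*B)/(-25 + B) = 2*B/(-25 + B))
(-252116 - 416162)/(H(-251) + (-6625 - 1*145595)) = (-252116 - 416162)/(2*(-251)/(-25 - 251) + (-6625 - 1*145595)) = -668278/(2*(-251)/(-276) + (-6625 - 145595)) = -668278/(2*(-251)*(-1/276) - 152220) = -668278/(251/138 - 152220) = -668278/(-21006109/138) = -668278*(-138/21006109) = 92222364/21006109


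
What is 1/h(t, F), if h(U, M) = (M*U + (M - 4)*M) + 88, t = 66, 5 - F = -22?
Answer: 1/2491 ≈ 0.00040145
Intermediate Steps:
F = 27 (F = 5 - 1*(-22) = 5 + 22 = 27)
h(U, M) = 88 + M*U + M*(-4 + M) (h(U, M) = (M*U + (-4 + M)*M) + 88 = (M*U + M*(-4 + M)) + 88 = 88 + M*U + M*(-4 + M))
1/h(t, F) = 1/(88 + 27**2 - 4*27 + 27*66) = 1/(88 + 729 - 108 + 1782) = 1/2491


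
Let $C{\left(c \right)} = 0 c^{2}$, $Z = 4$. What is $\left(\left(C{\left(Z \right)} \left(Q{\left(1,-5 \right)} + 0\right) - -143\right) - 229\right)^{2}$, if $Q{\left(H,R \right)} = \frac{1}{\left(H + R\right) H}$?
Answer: $7396$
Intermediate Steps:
$Q{\left(H,R \right)} = \frac{1}{H \left(H + R\right)}$
$C{\left(c \right)} = 0$
$\left(\left(C{\left(Z \right)} \left(Q{\left(1,-5 \right)} + 0\right) - -143\right) - 229\right)^{2} = \left(\left(0 \left(\frac{1}{1 \left(1 - 5\right)} + 0\right) - -143\right) - 229\right)^{2} = \left(\left(0 \left(1 \frac{1}{-4} + 0\right) + 143\right) - 229\right)^{2} = \left(\left(0 \left(1 \left(- \frac{1}{4}\right) + 0\right) + 143\right) - 229\right)^{2} = \left(\left(0 \left(- \frac{1}{4} + 0\right) + 143\right) - 229\right)^{2} = \left(\left(0 \left(- \frac{1}{4}\right) + 143\right) - 229\right)^{2} = \left(\left(0 + 143\right) - 229\right)^{2} = \left(143 - 229\right)^{2} = \left(-86\right)^{2} = 7396$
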